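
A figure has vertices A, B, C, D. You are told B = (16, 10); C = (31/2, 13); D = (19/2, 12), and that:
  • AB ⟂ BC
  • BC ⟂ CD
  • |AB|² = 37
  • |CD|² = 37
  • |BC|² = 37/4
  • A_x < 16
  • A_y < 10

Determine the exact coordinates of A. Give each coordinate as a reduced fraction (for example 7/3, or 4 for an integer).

1. A_x = 10  [[AB ⟂ BC ⇒ 1/2x-3y+22=0] ∩ [|A−(16, 10)|²=37]]
2. A_y = 9  [[AB ⟂ BC ⇒ 1/2x-3y+22=0] ∩ [|A−(16, 10)|²=37]]
   so A = (10, 9)

A = (10, 9)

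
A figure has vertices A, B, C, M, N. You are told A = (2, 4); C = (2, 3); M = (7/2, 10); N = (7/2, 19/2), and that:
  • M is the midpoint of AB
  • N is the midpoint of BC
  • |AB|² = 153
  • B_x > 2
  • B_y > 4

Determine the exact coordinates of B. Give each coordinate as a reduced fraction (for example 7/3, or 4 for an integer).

1. B_x = 5  [B = 2·M−A = 2·(7/2, 10)−(2, 4)]
2. B_y = 16  [B = 2·M−A = 2·(7/2, 10)−(2, 4)]
   so B = (5, 16)

B = (5, 16)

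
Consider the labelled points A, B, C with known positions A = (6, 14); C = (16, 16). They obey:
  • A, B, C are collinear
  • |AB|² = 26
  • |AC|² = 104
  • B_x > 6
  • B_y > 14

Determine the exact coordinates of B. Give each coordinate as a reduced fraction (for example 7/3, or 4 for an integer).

1. B_x = 11  [[A, B, C are collinear ⇒ 2x-10y+128=0] ∩ [|B−(6, 14)|²=26]]
2. B_y = 15  [[A, B, C are collinear ⇒ 2x-10y+128=0] ∩ [|B−(6, 14)|²=26]]
   so B = (11, 15)

B = (11, 15)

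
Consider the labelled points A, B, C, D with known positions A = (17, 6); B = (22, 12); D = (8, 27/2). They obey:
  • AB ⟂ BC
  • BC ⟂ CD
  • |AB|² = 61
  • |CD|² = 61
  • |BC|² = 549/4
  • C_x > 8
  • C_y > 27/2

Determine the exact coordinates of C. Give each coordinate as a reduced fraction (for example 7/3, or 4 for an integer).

C = (13, 39/2)

1. C_x = 13  [[AB ⟂ BC ⇒ 5x+6y-182=0] ∩ [|C−(8, 27/2)|²=61]]
2. C_y = 39/2  [[AB ⟂ BC ⇒ 5x+6y-182=0] ∩ [|C−(8, 27/2)|²=61]]
   so C = (13, 39/2)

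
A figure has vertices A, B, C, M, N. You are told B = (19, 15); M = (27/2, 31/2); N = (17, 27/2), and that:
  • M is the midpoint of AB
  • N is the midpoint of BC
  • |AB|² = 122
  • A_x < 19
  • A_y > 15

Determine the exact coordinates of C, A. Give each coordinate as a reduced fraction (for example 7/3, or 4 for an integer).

C = (15, 12)
A = (8, 16)

1. A_x = 8  [A = 2·M−B = 2·(27/2, 31/2)−(19, 15)]
2. A_y = 16  [A = 2·M−B = 2·(27/2, 31/2)−(19, 15)]
   so A = (8, 16)
3. C_x = 15  [C = 2·N−B = 2·(17, 27/2)−(19, 15)]
4. C_y = 12  [C = 2·N−B = 2·(17, 27/2)−(19, 15)]
   so C = (15, 12)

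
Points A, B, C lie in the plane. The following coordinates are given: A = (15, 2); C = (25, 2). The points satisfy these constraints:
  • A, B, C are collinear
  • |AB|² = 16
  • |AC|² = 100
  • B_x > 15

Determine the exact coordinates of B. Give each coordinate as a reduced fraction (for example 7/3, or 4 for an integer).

B = (19, 2)

1. B_x = 19  [[A, B, C are collinear ⇒ -10y+20=0] ∩ [|B−(15, 2)|²=16]]
2. B_y = 2  [[A, B, C are collinear ⇒ -10y+20=0] ∩ [|B−(15, 2)|²=16]]
   so B = (19, 2)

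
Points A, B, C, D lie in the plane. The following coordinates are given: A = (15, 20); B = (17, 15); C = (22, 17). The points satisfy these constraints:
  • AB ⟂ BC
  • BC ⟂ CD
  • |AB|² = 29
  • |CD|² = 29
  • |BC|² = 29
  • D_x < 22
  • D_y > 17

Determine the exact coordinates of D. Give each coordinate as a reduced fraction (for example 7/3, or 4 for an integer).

1. D_x = 20  [[BC ⟂ CD ⇒ 5x+2y-144=0] ∩ [|D−(22, 17)|²=29]]
2. D_y = 22  [[BC ⟂ CD ⇒ 5x+2y-144=0] ∩ [|D−(22, 17)|²=29]]
   so D = (20, 22)

D = (20, 22)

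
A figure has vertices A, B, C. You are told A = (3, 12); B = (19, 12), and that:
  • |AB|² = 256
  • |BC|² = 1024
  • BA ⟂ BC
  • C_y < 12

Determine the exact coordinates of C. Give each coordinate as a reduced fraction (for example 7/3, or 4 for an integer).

C = (19, -20)

1. C_x = 19  [[BA ⟂ BC ⇒ -16x+304=0] ∩ [|C−(19, 12)|²=1024]]
2. C_y = -20  [[BA ⟂ BC ⇒ -16x+304=0] ∩ [|C−(19, 12)|²=1024]]
   so C = (19, -20)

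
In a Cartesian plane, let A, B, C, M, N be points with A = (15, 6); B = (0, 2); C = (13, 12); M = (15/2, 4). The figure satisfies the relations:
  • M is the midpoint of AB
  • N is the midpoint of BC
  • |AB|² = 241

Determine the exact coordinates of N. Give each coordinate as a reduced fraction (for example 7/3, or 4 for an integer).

N = (13/2, 7)

1. N_x = 13/2  [2·N = B+C = (0, 2)+(13, 12)]
2. N_y = 7  [2·N = B+C = (0, 2)+(13, 12)]
   so N = (13/2, 7)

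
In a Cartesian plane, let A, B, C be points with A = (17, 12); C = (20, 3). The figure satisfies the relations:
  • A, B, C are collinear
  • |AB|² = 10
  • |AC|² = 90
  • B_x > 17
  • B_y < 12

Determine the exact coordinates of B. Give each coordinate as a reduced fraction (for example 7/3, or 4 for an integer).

1. B_x = 18  [[A, B, C are collinear ⇒ -9x-3y+189=0] ∩ [|B−(17, 12)|²=10]]
2. B_y = 9  [[A, B, C are collinear ⇒ -9x-3y+189=0] ∩ [|B−(17, 12)|²=10]]
   so B = (18, 9)

B = (18, 9)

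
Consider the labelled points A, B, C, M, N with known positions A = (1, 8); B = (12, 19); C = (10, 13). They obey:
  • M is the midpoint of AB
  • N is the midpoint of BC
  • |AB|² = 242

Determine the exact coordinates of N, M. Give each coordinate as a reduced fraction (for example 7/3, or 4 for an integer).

1. M_x = 13/2  [2·M = A+B = (1, 8)+(12, 19)]
2. M_y = 27/2  [2·M = A+B = (1, 8)+(12, 19)]
   so M = (13/2, 27/2)
3. N_x = 11  [2·N = B+C = (12, 19)+(10, 13)]
4. N_y = 16  [2·N = B+C = (12, 19)+(10, 13)]
   so N = (11, 16)

N = (11, 16)
M = (13/2, 27/2)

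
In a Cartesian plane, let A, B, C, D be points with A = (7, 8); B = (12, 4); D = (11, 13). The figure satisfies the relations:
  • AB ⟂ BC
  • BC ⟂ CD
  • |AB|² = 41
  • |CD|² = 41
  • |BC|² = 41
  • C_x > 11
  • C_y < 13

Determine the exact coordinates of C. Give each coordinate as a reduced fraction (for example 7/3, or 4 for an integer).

1. C_x = 16  [[AB ⟂ BC ⇒ 5x-4y-44=0] ∩ [|C−(11, 13)|²=41]]
2. C_y = 9  [[AB ⟂ BC ⇒ 5x-4y-44=0] ∩ [|C−(11, 13)|²=41]]
   so C = (16, 9)

C = (16, 9)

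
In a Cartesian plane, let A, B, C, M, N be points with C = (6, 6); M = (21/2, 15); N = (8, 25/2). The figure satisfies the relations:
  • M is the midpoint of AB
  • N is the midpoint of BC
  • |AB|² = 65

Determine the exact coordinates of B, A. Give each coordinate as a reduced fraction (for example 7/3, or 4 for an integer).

1. B_x = 10  [B = 2·N−C = 2·(8, 25/2)−(6, 6)]
2. B_y = 19  [B = 2·N−C = 2·(8, 25/2)−(6, 6)]
   so B = (10, 19)
3. A_x = 11  [A = 2·M−B = 2·(21/2, 15)−(10, 19)]
4. A_y = 11  [A = 2·M−B = 2·(21/2, 15)−(10, 19)]
   so A = (11, 11)

B = (10, 19)
A = (11, 11)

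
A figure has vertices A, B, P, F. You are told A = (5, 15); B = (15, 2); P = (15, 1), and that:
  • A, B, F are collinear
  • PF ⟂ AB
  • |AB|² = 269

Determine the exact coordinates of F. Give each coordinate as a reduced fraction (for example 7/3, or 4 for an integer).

1. F_x = 4165/269  [[A, B, F are collinear ⇒ 13x+10y-215=0] ∩ [PF ⟂ AB ⇒ 10x-13y-137=0]]
2. F_y = 369/269  [[A, B, F are collinear ⇒ 13x+10y-215=0] ∩ [PF ⟂ AB ⇒ 10x-13y-137=0]]
   so F = (4165/269, 369/269)

F = (4165/269, 369/269)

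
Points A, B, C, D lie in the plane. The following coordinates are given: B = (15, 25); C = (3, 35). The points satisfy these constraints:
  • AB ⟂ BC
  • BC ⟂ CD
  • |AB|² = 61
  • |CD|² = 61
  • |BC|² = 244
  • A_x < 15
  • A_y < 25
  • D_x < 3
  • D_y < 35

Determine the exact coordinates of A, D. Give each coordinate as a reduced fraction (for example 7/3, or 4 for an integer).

1. A_x = 10  [[AB ⟂ BC ⇒ 12x-10y+70=0] ∩ [|A−(15, 25)|²=61]]
2. A_y = 19  [[AB ⟂ BC ⇒ 12x-10y+70=0] ∩ [|A−(15, 25)|²=61]]
   so A = (10, 19)
3. D_x = -2  [[BC ⟂ CD ⇒ -12x+10y-314=0] ∩ [|D−(3, 35)|²=61]]
4. D_y = 29  [[BC ⟂ CD ⇒ -12x+10y-314=0] ∩ [|D−(3, 35)|²=61]]
   so D = (-2, 29)

A = (10, 19)
D = (-2, 29)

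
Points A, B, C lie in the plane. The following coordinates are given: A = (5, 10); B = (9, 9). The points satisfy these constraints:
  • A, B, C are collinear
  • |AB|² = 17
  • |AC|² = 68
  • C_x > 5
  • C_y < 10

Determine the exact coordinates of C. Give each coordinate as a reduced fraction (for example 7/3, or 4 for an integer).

C = (13, 8)

1. C_x = 13  [[A, B, C are collinear ⇒ 1x+4y-45=0] ∩ [|C−(5, 10)|²=68]]
2. C_y = 8  [[A, B, C are collinear ⇒ 1x+4y-45=0] ∩ [|C−(5, 10)|²=68]]
   so C = (13, 8)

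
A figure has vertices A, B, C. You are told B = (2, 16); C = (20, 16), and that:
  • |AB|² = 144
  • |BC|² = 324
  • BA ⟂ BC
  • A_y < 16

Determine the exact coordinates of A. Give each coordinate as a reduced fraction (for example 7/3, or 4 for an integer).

1. A_x = 2  [[BA ⟂ BC ⇒ 18x-36=0] ∩ [|A−(2, 16)|²=144]]
2. A_y = 4  [[BA ⟂ BC ⇒ 18x-36=0] ∩ [|A−(2, 16)|²=144]]
   so A = (2, 4)

A = (2, 4)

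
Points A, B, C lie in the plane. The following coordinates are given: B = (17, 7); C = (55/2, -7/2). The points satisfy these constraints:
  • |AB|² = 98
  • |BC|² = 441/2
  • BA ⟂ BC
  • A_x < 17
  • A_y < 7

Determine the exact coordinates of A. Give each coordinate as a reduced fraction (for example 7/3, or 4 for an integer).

A = (10, 0)

1. A_x = 10  [[BA ⟂ BC ⇒ 21/2x-21/2y-105=0] ∩ [|A−(17, 7)|²=98]]
2. A_y = 0  [[BA ⟂ BC ⇒ 21/2x-21/2y-105=0] ∩ [|A−(17, 7)|²=98]]
   so A = (10, 0)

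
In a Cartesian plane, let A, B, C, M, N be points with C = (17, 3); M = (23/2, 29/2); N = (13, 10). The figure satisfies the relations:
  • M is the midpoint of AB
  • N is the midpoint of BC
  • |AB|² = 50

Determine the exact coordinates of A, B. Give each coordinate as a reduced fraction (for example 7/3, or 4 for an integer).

A = (14, 12)
B = (9, 17)

1. B_x = 9  [B = 2·N−C = 2·(13, 10)−(17, 3)]
2. B_y = 17  [B = 2·N−C = 2·(13, 10)−(17, 3)]
   so B = (9, 17)
3. A_x = 14  [A = 2·M−B = 2·(23/2, 29/2)−(9, 17)]
4. A_y = 12  [A = 2·M−B = 2·(23/2, 29/2)−(9, 17)]
   so A = (14, 12)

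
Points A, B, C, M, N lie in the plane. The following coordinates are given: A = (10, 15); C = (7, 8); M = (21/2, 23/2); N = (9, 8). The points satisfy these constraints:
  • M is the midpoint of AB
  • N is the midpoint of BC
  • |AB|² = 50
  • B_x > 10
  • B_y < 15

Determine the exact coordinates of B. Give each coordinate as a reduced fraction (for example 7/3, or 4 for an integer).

1. B_x = 11  [B = 2·M−A = 2·(21/2, 23/2)−(10, 15)]
2. B_y = 8  [B = 2·M−A = 2·(21/2, 23/2)−(10, 15)]
   so B = (11, 8)

B = (11, 8)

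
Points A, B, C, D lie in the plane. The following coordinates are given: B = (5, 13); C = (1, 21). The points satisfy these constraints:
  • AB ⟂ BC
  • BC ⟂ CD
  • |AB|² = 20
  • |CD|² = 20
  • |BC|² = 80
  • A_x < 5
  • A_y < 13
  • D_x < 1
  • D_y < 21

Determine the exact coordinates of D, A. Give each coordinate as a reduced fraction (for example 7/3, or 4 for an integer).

D = (-3, 19)
A = (1, 11)

1. D_x = -3  [[BC ⟂ CD ⇒ -4x+8y-164=0] ∩ [|D−(1, 21)|²=20]]
2. D_y = 19  [[BC ⟂ CD ⇒ -4x+8y-164=0] ∩ [|D−(1, 21)|²=20]]
   so D = (-3, 19)
3. A_x = 1  [[AB ⟂ BC ⇒ 4x-8y+84=0] ∩ [|A−(5, 13)|²=20]]
4. A_y = 11  [[AB ⟂ BC ⇒ 4x-8y+84=0] ∩ [|A−(5, 13)|²=20]]
   so A = (1, 11)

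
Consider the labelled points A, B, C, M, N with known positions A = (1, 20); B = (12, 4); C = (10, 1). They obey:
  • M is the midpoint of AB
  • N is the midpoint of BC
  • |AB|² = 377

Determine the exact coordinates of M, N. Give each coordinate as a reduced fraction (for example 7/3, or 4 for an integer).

1. M_x = 13/2  [2·M = A+B = (1, 20)+(12, 4)]
2. M_y = 12  [2·M = A+B = (1, 20)+(12, 4)]
   so M = (13/2, 12)
3. N_x = 11  [2·N = B+C = (12, 4)+(10, 1)]
4. N_y = 5/2  [2·N = B+C = (12, 4)+(10, 1)]
   so N = (11, 5/2)

M = (13/2, 12)
N = (11, 5/2)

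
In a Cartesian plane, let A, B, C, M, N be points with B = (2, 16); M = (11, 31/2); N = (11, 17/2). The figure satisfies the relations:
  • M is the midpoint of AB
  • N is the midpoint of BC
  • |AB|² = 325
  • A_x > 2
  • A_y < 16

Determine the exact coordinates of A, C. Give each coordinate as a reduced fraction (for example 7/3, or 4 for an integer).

A = (20, 15)
C = (20, 1)

1. A_x = 20  [A = 2·M−B = 2·(11, 31/2)−(2, 16)]
2. A_y = 15  [A = 2·M−B = 2·(11, 31/2)−(2, 16)]
   so A = (20, 15)
3. C_x = 20  [C = 2·N−B = 2·(11, 17/2)−(2, 16)]
4. C_y = 1  [C = 2·N−B = 2·(11, 17/2)−(2, 16)]
   so C = (20, 1)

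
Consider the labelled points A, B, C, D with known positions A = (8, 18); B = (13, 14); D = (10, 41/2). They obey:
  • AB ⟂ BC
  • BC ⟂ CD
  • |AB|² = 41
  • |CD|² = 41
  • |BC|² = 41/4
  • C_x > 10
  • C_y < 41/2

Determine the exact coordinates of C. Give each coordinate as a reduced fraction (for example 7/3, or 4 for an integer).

1. C_x = 15  [[AB ⟂ BC ⇒ 5x-4y-9=0] ∩ [|C−(10, 41/2)|²=41]]
2. C_y = 33/2  [[AB ⟂ BC ⇒ 5x-4y-9=0] ∩ [|C−(10, 41/2)|²=41]]
   so C = (15, 33/2)

C = (15, 33/2)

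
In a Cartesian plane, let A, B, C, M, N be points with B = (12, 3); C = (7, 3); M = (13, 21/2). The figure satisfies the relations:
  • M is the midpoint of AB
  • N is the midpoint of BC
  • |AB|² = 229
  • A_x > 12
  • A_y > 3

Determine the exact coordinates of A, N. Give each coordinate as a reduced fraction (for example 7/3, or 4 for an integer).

A = (14, 18)
N = (19/2, 3)

1. A_x = 14  [A = 2·M−B = 2·(13, 21/2)−(12, 3)]
2. A_y = 18  [A = 2·M−B = 2·(13, 21/2)−(12, 3)]
   so A = (14, 18)
3. N_x = 19/2  [2·N = B+C = (12, 3)+(7, 3)]
4. N_y = 3  [2·N = B+C = (12, 3)+(7, 3)]
   so N = (19/2, 3)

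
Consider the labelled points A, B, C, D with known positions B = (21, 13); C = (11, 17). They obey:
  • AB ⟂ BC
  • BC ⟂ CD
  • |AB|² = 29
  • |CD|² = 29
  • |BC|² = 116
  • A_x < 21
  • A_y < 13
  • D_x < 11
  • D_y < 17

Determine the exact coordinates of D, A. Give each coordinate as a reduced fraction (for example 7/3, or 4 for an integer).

D = (9, 12)
A = (19, 8)

1. D_x = 9  [[BC ⟂ CD ⇒ -10x+4y+42=0] ∩ [|D−(11, 17)|²=29]]
2. D_y = 12  [[BC ⟂ CD ⇒ -10x+4y+42=0] ∩ [|D−(11, 17)|²=29]]
   so D = (9, 12)
3. A_x = 19  [[AB ⟂ BC ⇒ 10x-4y-158=0] ∩ [|A−(21, 13)|²=29]]
4. A_y = 8  [[AB ⟂ BC ⇒ 10x-4y-158=0] ∩ [|A−(21, 13)|²=29]]
   so A = (19, 8)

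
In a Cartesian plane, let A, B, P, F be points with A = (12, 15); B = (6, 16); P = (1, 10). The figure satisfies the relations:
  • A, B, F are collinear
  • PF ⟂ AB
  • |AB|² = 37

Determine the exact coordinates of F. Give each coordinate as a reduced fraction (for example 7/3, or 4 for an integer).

F = (78/37, 616/37)

1. F_x = 78/37  [[A, B, F are collinear ⇒ -1x-6y+102=0] ∩ [PF ⟂ AB ⇒ -6x+1y-4=0]]
2. F_y = 616/37  [[A, B, F are collinear ⇒ -1x-6y+102=0] ∩ [PF ⟂ AB ⇒ -6x+1y-4=0]]
   so F = (78/37, 616/37)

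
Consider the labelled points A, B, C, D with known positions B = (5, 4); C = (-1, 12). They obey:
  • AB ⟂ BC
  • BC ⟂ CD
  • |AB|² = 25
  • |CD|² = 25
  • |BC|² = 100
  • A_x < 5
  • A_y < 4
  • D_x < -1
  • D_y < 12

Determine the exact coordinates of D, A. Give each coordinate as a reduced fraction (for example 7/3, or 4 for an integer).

D = (-5, 9)
A = (1, 1)

1. D_x = -5  [[BC ⟂ CD ⇒ -6x+8y-102=0] ∩ [|D−(-1, 12)|²=25]]
2. D_y = 9  [[BC ⟂ CD ⇒ -6x+8y-102=0] ∩ [|D−(-1, 12)|²=25]]
   so D = (-5, 9)
3. A_x = 1  [[AB ⟂ BC ⇒ 6x-8y+2=0] ∩ [|A−(5, 4)|²=25]]
4. A_y = 1  [[AB ⟂ BC ⇒ 6x-8y+2=0] ∩ [|A−(5, 4)|²=25]]
   so A = (1, 1)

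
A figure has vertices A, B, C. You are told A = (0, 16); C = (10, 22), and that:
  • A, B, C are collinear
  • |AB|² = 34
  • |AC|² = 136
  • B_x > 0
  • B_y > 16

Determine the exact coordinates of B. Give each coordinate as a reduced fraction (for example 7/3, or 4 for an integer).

1. B_x = 5  [[A, B, C are collinear ⇒ 6x-10y+160=0] ∩ [|B−(0, 16)|²=34]]
2. B_y = 19  [[A, B, C are collinear ⇒ 6x-10y+160=0] ∩ [|B−(0, 16)|²=34]]
   so B = (5, 19)

B = (5, 19)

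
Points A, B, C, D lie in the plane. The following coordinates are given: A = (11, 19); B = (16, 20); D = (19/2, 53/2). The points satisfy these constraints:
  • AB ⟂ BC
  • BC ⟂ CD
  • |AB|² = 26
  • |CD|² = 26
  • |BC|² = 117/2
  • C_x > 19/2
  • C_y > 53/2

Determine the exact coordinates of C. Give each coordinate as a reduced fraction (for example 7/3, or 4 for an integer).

1. C_x = 29/2  [[AB ⟂ BC ⇒ 5x+1y-100=0] ∩ [|C−(19/2, 53/2)|²=26]]
2. C_y = 55/2  [[AB ⟂ BC ⇒ 5x+1y-100=0] ∩ [|C−(19/2, 53/2)|²=26]]
   so C = (29/2, 55/2)

C = (29/2, 55/2)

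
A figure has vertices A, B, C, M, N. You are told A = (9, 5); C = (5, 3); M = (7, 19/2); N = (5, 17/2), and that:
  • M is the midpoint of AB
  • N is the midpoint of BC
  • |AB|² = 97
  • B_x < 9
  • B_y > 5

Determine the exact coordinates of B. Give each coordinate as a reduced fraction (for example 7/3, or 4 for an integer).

1. B_x = 5  [B = 2·M−A = 2·(7, 19/2)−(9, 5)]
2. B_y = 14  [B = 2·M−A = 2·(7, 19/2)−(9, 5)]
   so B = (5, 14)

B = (5, 14)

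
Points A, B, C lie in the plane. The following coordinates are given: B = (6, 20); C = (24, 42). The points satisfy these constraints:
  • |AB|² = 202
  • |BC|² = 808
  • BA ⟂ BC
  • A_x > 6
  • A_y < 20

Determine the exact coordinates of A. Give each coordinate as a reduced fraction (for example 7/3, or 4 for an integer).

A = (17, 11)

1. A_x = 17  [[BA ⟂ BC ⇒ 18x+22y-548=0] ∩ [|A−(6, 20)|²=202]]
2. A_y = 11  [[BA ⟂ BC ⇒ 18x+22y-548=0] ∩ [|A−(6, 20)|²=202]]
   so A = (17, 11)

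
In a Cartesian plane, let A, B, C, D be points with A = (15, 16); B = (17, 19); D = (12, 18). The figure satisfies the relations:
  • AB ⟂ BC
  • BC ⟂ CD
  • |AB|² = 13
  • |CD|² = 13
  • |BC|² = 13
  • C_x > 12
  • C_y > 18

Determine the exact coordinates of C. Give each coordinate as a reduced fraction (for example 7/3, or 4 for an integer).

C = (14, 21)

1. C_x = 14  [[AB ⟂ BC ⇒ 2x+3y-91=0] ∩ [|C−(12, 18)|²=13]]
2. C_y = 21  [[AB ⟂ BC ⇒ 2x+3y-91=0] ∩ [|C−(12, 18)|²=13]]
   so C = (14, 21)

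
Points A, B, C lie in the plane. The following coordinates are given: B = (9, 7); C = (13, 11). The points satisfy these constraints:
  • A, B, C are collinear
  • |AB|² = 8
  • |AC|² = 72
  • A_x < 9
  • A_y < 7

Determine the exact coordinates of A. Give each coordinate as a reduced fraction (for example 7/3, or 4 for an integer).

1. A_x = 7  [[A, B, C are collinear ⇒ -4x+4y+8=0] ∩ [|A−(9, 7)|²=8]]
2. A_y = 5  [[A, B, C are collinear ⇒ -4x+4y+8=0] ∩ [|A−(9, 7)|²=8]]
   so A = (7, 5)

A = (7, 5)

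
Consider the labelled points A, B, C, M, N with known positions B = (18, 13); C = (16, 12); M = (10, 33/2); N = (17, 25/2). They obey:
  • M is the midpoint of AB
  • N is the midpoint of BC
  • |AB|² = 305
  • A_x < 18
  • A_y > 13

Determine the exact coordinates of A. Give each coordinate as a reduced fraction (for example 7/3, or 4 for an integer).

A = (2, 20)

1. A_x = 2  [A = 2·M−B = 2·(10, 33/2)−(18, 13)]
2. A_y = 20  [A = 2·M−B = 2·(10, 33/2)−(18, 13)]
   so A = (2, 20)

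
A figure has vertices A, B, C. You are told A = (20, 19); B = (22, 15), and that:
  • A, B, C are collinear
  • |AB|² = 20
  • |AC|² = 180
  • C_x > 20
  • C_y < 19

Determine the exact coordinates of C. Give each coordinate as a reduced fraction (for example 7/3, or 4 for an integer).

1. C_x = 26  [[A, B, C are collinear ⇒ 4x+2y-118=0] ∩ [|C−(20, 19)|²=180]]
2. C_y = 7  [[A, B, C are collinear ⇒ 4x+2y-118=0] ∩ [|C−(20, 19)|²=180]]
   so C = (26, 7)

C = (26, 7)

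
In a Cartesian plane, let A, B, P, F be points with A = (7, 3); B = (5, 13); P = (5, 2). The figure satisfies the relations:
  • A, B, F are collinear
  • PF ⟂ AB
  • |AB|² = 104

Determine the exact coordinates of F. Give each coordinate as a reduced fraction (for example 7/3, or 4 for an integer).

1. F_x = 185/26  [[A, B, F are collinear ⇒ -10x-2y+76=0] ∩ [PF ⟂ AB ⇒ -2x+10y-10=0]]
2. F_y = 63/26  [[A, B, F are collinear ⇒ -10x-2y+76=0] ∩ [PF ⟂ AB ⇒ -2x+10y-10=0]]
   so F = (185/26, 63/26)

F = (185/26, 63/26)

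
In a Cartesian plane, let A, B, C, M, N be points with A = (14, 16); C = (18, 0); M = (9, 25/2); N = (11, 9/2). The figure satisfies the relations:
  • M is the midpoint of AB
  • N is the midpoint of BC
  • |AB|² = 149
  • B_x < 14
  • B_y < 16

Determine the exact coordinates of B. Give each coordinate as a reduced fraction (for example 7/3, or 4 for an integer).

B = (4, 9)

1. B_x = 4  [B = 2·M−A = 2·(9, 25/2)−(14, 16)]
2. B_y = 9  [B = 2·M−A = 2·(9, 25/2)−(14, 16)]
   so B = (4, 9)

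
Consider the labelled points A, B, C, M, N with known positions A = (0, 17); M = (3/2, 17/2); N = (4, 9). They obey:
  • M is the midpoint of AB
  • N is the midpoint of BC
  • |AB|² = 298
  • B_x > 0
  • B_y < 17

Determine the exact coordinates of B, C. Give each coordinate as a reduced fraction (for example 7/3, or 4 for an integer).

1. B_x = 3  [B = 2·M−A = 2·(3/2, 17/2)−(0, 17)]
2. B_y = 0  [B = 2·M−A = 2·(3/2, 17/2)−(0, 17)]
   so B = (3, 0)
3. C_x = 5  [C = 2·N−B = 2·(4, 9)−(3, 0)]
4. C_y = 18  [C = 2·N−B = 2·(4, 9)−(3, 0)]
   so C = (5, 18)

B = (3, 0)
C = (5, 18)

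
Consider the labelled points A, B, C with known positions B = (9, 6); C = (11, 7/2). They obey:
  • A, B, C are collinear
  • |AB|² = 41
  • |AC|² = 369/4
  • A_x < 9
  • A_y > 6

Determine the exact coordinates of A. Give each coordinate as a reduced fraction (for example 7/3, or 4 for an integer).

1. A_x = 5  [[A, B, C are collinear ⇒ 5/2x+2y-69/2=0] ∩ [|A−(9, 6)|²=41]]
2. A_y = 11  [[A, B, C are collinear ⇒ 5/2x+2y-69/2=0] ∩ [|A−(9, 6)|²=41]]
   so A = (5, 11)

A = (5, 11)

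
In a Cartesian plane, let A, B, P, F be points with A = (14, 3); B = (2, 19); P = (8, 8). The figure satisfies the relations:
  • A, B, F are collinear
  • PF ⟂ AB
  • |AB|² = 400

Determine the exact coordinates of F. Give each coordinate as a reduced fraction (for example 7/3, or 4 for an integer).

F = (236/25, 227/25)

1. F_x = 236/25  [[A, B, F are collinear ⇒ -16x-12y+260=0] ∩ [PF ⟂ AB ⇒ -12x+16y-32=0]]
2. F_y = 227/25  [[A, B, F are collinear ⇒ -16x-12y+260=0] ∩ [PF ⟂ AB ⇒ -12x+16y-32=0]]
   so F = (236/25, 227/25)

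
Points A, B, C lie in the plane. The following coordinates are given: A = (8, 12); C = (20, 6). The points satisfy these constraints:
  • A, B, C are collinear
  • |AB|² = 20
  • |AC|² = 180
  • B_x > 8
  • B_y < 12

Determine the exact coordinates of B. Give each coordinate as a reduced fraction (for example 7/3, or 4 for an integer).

1. B_x = 12  [[A, B, C are collinear ⇒ -6x-12y+192=0] ∩ [|B−(8, 12)|²=20]]
2. B_y = 10  [[A, B, C are collinear ⇒ -6x-12y+192=0] ∩ [|B−(8, 12)|²=20]]
   so B = (12, 10)

B = (12, 10)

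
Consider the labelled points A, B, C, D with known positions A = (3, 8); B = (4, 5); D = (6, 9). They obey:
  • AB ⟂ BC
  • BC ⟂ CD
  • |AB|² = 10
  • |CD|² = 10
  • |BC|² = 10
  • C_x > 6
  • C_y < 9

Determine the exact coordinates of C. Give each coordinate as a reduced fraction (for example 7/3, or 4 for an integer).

C = (7, 6)

1. C_x = 7  [[AB ⟂ BC ⇒ 1x-3y+11=0] ∩ [|C−(6, 9)|²=10]]
2. C_y = 6  [[AB ⟂ BC ⇒ 1x-3y+11=0] ∩ [|C−(6, 9)|²=10]]
   so C = (7, 6)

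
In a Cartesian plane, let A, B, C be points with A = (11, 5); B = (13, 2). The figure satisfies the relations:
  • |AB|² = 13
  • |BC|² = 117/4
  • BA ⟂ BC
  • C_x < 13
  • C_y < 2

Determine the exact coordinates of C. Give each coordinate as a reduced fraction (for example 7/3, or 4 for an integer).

1. C_x = 17/2  [[BA ⟂ BC ⇒ -2x+3y+20=0] ∩ [|C−(13, 2)|²=117/4]]
2. C_y = -1  [[BA ⟂ BC ⇒ -2x+3y+20=0] ∩ [|C−(13, 2)|²=117/4]]
   so C = (17/2, -1)

C = (17/2, -1)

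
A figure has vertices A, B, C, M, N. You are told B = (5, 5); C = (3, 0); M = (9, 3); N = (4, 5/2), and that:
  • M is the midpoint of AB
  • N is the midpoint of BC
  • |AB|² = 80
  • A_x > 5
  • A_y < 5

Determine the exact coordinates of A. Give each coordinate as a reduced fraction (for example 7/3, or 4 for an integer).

A = (13, 1)

1. A_x = 13  [A = 2·M−B = 2·(9, 3)−(5, 5)]
2. A_y = 1  [A = 2·M−B = 2·(9, 3)−(5, 5)]
   so A = (13, 1)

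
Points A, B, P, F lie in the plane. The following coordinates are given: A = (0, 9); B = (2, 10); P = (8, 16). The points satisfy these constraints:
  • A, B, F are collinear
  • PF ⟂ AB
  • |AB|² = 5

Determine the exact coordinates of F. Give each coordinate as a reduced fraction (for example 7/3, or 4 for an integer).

1. F_x = 46/5  [[A, B, F are collinear ⇒ -1x+2y-18=0] ∩ [PF ⟂ AB ⇒ 2x+1y-32=0]]
2. F_y = 68/5  [[A, B, F are collinear ⇒ -1x+2y-18=0] ∩ [PF ⟂ AB ⇒ 2x+1y-32=0]]
   so F = (46/5, 68/5)

F = (46/5, 68/5)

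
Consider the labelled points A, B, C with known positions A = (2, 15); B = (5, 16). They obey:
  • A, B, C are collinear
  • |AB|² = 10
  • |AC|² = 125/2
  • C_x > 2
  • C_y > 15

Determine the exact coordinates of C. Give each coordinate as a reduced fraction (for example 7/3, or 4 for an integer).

1. C_x = 19/2  [[A, B, C are collinear ⇒ -1x+3y-43=0] ∩ [|C−(2, 15)|²=125/2]]
2. C_y = 35/2  [[A, B, C are collinear ⇒ -1x+3y-43=0] ∩ [|C−(2, 15)|²=125/2]]
   so C = (19/2, 35/2)

C = (19/2, 35/2)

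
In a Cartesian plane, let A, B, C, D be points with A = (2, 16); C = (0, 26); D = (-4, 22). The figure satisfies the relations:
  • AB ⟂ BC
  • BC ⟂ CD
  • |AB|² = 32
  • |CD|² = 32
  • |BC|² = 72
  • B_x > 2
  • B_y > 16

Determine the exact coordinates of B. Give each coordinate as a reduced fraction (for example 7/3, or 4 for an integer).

1. B_x = 6  [[BC ⟂ CD ⇒ 4x+4y-104=0] ∩ [|B−(2, 16)|²=32]]
2. B_y = 20  [[BC ⟂ CD ⇒ 4x+4y-104=0] ∩ [|B−(2, 16)|²=32]]
   so B = (6, 20)

B = (6, 20)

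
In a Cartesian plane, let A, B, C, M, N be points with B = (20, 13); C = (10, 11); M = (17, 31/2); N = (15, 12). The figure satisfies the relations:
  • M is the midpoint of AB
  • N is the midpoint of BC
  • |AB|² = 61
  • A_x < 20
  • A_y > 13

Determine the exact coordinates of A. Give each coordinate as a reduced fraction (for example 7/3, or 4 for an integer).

1. A_x = 14  [A = 2·M−B = 2·(17, 31/2)−(20, 13)]
2. A_y = 18  [A = 2·M−B = 2·(17, 31/2)−(20, 13)]
   so A = (14, 18)

A = (14, 18)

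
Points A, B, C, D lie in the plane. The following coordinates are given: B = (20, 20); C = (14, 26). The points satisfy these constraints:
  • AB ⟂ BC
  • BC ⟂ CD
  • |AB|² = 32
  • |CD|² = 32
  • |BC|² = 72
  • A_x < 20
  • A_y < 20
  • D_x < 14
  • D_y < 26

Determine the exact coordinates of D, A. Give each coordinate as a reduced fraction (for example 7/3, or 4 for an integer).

D = (10, 22)
A = (16, 16)

1. D_x = 10  [[BC ⟂ CD ⇒ -6x+6y-72=0] ∩ [|D−(14, 26)|²=32]]
2. D_y = 22  [[BC ⟂ CD ⇒ -6x+6y-72=0] ∩ [|D−(14, 26)|²=32]]
   so D = (10, 22)
3. A_x = 16  [[AB ⟂ BC ⇒ 6x-6y=0] ∩ [|A−(20, 20)|²=32]]
4. A_y = 16  [[AB ⟂ BC ⇒ 6x-6y=0] ∩ [|A−(20, 20)|²=32]]
   so A = (16, 16)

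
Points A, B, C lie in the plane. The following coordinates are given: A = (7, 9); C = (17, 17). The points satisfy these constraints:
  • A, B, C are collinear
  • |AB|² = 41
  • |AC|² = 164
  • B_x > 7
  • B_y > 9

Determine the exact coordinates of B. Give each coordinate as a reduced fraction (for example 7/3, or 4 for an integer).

B = (12, 13)

1. B_x = 12  [[A, B, C are collinear ⇒ 8x-10y+34=0] ∩ [|B−(7, 9)|²=41]]
2. B_y = 13  [[A, B, C are collinear ⇒ 8x-10y+34=0] ∩ [|B−(7, 9)|²=41]]
   so B = (12, 13)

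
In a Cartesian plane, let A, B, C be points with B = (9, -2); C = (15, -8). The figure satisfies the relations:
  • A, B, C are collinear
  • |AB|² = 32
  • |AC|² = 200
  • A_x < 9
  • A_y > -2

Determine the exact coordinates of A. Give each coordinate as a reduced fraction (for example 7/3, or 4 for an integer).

A = (5, 2)

1. A_x = 5  [[A, B, C are collinear ⇒ 6x+6y-42=0] ∩ [|A−(9, -2)|²=32]]
2. A_y = 2  [[A, B, C are collinear ⇒ 6x+6y-42=0] ∩ [|A−(9, -2)|²=32]]
   so A = (5, 2)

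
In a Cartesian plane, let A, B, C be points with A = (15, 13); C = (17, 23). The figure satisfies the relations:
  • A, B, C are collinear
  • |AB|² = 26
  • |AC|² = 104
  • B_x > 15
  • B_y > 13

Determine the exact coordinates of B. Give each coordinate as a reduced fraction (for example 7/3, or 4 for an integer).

B = (16, 18)

1. B_x = 16  [[A, B, C are collinear ⇒ 10x-2y-124=0] ∩ [|B−(15, 13)|²=26]]
2. B_y = 18  [[A, B, C are collinear ⇒ 10x-2y-124=0] ∩ [|B−(15, 13)|²=26]]
   so B = (16, 18)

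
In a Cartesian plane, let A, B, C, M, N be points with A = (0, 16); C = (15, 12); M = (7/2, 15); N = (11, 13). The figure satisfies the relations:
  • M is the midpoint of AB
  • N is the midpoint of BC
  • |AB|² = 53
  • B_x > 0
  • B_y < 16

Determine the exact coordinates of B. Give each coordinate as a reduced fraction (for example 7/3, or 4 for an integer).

1. B_x = 7  [B = 2·M−A = 2·(7/2, 15)−(0, 16)]
2. B_y = 14  [B = 2·M−A = 2·(7/2, 15)−(0, 16)]
   so B = (7, 14)

B = (7, 14)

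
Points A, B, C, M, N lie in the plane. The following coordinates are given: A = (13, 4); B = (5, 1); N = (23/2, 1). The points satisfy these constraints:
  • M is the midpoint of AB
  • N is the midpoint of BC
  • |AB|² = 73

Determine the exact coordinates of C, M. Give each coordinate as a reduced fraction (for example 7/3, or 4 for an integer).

C = (18, 1)
M = (9, 5/2)

1. M_x = 9  [2·M = A+B = (13, 4)+(5, 1)]
2. M_y = 5/2  [2·M = A+B = (13, 4)+(5, 1)]
   so M = (9, 5/2)
3. C_x = 18  [C = 2·N−B = 2·(23/2, 1)−(5, 1)]
4. C_y = 1  [C = 2·N−B = 2·(23/2, 1)−(5, 1)]
   so C = (18, 1)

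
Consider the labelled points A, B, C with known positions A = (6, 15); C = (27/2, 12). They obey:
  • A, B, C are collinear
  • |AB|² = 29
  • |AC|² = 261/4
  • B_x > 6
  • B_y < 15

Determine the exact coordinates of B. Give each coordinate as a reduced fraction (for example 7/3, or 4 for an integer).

B = (11, 13)

1. B_x = 11  [[A, B, C are collinear ⇒ -3x-15/2y+261/2=0] ∩ [|B−(6, 15)|²=29]]
2. B_y = 13  [[A, B, C are collinear ⇒ -3x-15/2y+261/2=0] ∩ [|B−(6, 15)|²=29]]
   so B = (11, 13)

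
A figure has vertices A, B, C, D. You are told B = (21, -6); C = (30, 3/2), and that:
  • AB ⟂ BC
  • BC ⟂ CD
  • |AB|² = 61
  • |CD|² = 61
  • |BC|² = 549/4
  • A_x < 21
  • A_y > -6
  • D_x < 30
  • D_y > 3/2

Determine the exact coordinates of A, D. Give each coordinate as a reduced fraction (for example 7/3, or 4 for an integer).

A = (16, 0)
D = (25, 15/2)

1. A_x = 16  [[AB ⟂ BC ⇒ -9x-15/2y+144=0] ∩ [|A−(21, -6)|²=61]]
2. A_y = 0  [[AB ⟂ BC ⇒ -9x-15/2y+144=0] ∩ [|A−(21, -6)|²=61]]
   so A = (16, 0)
3. D_x = 25  [[BC ⟂ CD ⇒ 9x+15/2y-1125/4=0] ∩ [|D−(30, 3/2)|²=61]]
4. D_y = 15/2  [[BC ⟂ CD ⇒ 9x+15/2y-1125/4=0] ∩ [|D−(30, 3/2)|²=61]]
   so D = (25, 15/2)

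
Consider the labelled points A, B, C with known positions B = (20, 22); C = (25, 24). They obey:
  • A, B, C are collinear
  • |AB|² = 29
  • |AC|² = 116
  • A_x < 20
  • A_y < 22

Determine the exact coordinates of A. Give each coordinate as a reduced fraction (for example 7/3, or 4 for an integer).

A = (15, 20)

1. A_x = 15  [[A, B, C are collinear ⇒ -2x+5y-70=0] ∩ [|A−(20, 22)|²=29]]
2. A_y = 20  [[A, B, C are collinear ⇒ -2x+5y-70=0] ∩ [|A−(20, 22)|²=29]]
   so A = (15, 20)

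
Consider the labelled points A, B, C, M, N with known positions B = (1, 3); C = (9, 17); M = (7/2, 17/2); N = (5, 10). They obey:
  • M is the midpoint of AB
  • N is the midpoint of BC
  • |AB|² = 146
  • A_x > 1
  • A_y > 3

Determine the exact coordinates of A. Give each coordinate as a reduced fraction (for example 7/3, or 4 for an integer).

A = (6, 14)

1. A_x = 6  [A = 2·M−B = 2·(7/2, 17/2)−(1, 3)]
2. A_y = 14  [A = 2·M−B = 2·(7/2, 17/2)−(1, 3)]
   so A = (6, 14)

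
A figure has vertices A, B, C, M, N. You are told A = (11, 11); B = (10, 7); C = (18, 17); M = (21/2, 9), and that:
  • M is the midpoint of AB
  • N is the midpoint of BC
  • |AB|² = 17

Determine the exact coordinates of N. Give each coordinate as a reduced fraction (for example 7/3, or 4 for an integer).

1. N_x = 14  [2·N = B+C = (10, 7)+(18, 17)]
2. N_y = 12  [2·N = B+C = (10, 7)+(18, 17)]
   so N = (14, 12)

N = (14, 12)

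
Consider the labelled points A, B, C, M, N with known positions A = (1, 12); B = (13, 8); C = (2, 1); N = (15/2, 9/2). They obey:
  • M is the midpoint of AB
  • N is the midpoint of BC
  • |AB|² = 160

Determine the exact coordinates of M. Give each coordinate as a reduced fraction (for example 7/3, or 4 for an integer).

1. M_x = 7  [2·M = A+B = (1, 12)+(13, 8)]
2. M_y = 10  [2·M = A+B = (1, 12)+(13, 8)]
   so M = (7, 10)

M = (7, 10)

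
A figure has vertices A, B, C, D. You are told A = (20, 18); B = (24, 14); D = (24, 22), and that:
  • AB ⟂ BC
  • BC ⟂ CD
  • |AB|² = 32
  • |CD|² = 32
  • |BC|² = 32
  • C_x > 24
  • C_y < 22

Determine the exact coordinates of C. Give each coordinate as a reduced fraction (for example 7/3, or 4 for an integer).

1. C_x = 28  [[AB ⟂ BC ⇒ 4x-4y-40=0] ∩ [|C−(24, 22)|²=32]]
2. C_y = 18  [[AB ⟂ BC ⇒ 4x-4y-40=0] ∩ [|C−(24, 22)|²=32]]
   so C = (28, 18)

C = (28, 18)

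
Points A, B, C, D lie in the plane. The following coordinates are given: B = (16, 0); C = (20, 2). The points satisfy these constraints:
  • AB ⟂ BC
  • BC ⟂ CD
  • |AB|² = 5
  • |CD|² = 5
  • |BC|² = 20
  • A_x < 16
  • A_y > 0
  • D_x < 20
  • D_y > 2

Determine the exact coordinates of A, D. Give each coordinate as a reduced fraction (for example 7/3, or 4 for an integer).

A = (15, 2)
D = (19, 4)

1. A_x = 15  [[AB ⟂ BC ⇒ -4x-2y+64=0] ∩ [|A−(16, 0)|²=5]]
2. A_y = 2  [[AB ⟂ BC ⇒ -4x-2y+64=0] ∩ [|A−(16, 0)|²=5]]
   so A = (15, 2)
3. D_x = 19  [[BC ⟂ CD ⇒ 4x+2y-84=0] ∩ [|D−(20, 2)|²=5]]
4. D_y = 4  [[BC ⟂ CD ⇒ 4x+2y-84=0] ∩ [|D−(20, 2)|²=5]]
   so D = (19, 4)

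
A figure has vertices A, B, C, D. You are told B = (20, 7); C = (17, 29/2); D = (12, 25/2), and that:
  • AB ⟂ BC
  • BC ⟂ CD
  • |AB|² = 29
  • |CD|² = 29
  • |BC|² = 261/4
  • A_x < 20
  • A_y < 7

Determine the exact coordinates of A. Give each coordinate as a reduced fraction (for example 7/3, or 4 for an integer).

A = (15, 5)

1. A_x = 15  [[AB ⟂ BC ⇒ 3x-15/2y-15/2=0] ∩ [|A−(20, 7)|²=29]]
2. A_y = 5  [[AB ⟂ BC ⇒ 3x-15/2y-15/2=0] ∩ [|A−(20, 7)|²=29]]
   so A = (15, 5)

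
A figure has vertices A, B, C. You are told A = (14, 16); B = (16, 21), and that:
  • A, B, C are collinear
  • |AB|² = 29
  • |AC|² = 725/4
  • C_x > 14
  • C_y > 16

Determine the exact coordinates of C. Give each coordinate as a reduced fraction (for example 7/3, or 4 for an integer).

1. C_x = 19  [[A, B, C are collinear ⇒ -5x+2y+38=0] ∩ [|C−(14, 16)|²=725/4]]
2. C_y = 57/2  [[A, B, C are collinear ⇒ -5x+2y+38=0] ∩ [|C−(14, 16)|²=725/4]]
   so C = (19, 57/2)

C = (19, 57/2)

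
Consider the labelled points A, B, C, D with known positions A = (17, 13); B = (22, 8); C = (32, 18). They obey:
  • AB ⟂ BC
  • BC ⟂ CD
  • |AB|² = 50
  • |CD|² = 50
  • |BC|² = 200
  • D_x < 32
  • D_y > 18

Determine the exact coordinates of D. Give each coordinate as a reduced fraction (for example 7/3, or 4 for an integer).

1. D_x = 27  [[BC ⟂ CD ⇒ 10x+10y-500=0] ∩ [|D−(32, 18)|²=50]]
2. D_y = 23  [[BC ⟂ CD ⇒ 10x+10y-500=0] ∩ [|D−(32, 18)|²=50]]
   so D = (27, 23)

D = (27, 23)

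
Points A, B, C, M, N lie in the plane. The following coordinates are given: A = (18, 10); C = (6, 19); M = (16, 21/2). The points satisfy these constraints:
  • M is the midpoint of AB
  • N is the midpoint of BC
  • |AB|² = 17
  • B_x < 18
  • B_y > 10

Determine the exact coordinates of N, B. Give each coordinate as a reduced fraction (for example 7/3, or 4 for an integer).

1. B_x = 14  [B = 2·M−A = 2·(16, 21/2)−(18, 10)]
2. B_y = 11  [B = 2·M−A = 2·(16, 21/2)−(18, 10)]
   so B = (14, 11)
3. N_x = 10  [2·N = B+C = (14, 11)+(6, 19)]
4. N_y = 15  [2·N = B+C = (14, 11)+(6, 19)]
   so N = (10, 15)

N = (10, 15)
B = (14, 11)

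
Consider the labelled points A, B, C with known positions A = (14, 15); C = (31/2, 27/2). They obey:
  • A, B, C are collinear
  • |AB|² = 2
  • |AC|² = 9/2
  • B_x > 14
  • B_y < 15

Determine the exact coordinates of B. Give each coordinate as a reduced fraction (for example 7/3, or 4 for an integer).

1. B_x = 15  [[A, B, C are collinear ⇒ -3/2x-3/2y+87/2=0] ∩ [|B−(14, 15)|²=2]]
2. B_y = 14  [[A, B, C are collinear ⇒ -3/2x-3/2y+87/2=0] ∩ [|B−(14, 15)|²=2]]
   so B = (15, 14)

B = (15, 14)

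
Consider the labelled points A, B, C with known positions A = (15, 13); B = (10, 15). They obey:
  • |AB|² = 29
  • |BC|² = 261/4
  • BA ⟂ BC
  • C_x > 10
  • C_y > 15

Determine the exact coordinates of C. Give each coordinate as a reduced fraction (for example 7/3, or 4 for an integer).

C = (13, 45/2)

1. C_x = 13  [[BA ⟂ BC ⇒ 5x-2y-20=0] ∩ [|C−(10, 15)|²=261/4]]
2. C_y = 45/2  [[BA ⟂ BC ⇒ 5x-2y-20=0] ∩ [|C−(10, 15)|²=261/4]]
   so C = (13, 45/2)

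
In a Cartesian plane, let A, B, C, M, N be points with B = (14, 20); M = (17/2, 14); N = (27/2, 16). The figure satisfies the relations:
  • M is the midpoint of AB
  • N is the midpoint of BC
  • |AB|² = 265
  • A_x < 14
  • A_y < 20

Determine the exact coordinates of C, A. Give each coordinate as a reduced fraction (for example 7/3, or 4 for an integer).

C = (13, 12)
A = (3, 8)

1. A_x = 3  [A = 2·M−B = 2·(17/2, 14)−(14, 20)]
2. A_y = 8  [A = 2·M−B = 2·(17/2, 14)−(14, 20)]
   so A = (3, 8)
3. C_x = 13  [C = 2·N−B = 2·(27/2, 16)−(14, 20)]
4. C_y = 12  [C = 2·N−B = 2·(27/2, 16)−(14, 20)]
   so C = (13, 12)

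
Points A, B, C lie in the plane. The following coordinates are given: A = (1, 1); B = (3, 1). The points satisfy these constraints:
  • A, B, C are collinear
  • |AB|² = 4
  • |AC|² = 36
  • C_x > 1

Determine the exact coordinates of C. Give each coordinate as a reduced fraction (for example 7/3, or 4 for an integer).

C = (7, 1)

1. C_x = 7  [[A, B, C are collinear ⇒ 2y-2=0] ∩ [|C−(1, 1)|²=36]]
2. C_y = 1  [[A, B, C are collinear ⇒ 2y-2=0] ∩ [|C−(1, 1)|²=36]]
   so C = (7, 1)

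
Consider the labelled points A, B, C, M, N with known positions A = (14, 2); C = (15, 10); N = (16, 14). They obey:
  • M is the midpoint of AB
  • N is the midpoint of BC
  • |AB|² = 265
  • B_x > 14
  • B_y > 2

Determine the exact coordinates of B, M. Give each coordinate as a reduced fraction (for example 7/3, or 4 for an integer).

B = (17, 18)
M = (31/2, 10)

1. B_x = 17  [B = 2·N−C = 2·(16, 14)−(15, 10)]
2. B_y = 18  [B = 2·N−C = 2·(16, 14)−(15, 10)]
   so B = (17, 18)
3. M_x = 31/2  [2·M = A+B = (14, 2)+(17, 18)]
4. M_y = 10  [2·M = A+B = (14, 2)+(17, 18)]
   so M = (31/2, 10)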